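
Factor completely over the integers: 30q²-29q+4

Need a pair with product 30·4 = 120 and sum -29: that's -24 and -5.
Split the middle term: 30q²-24q - 5q+4 = 6q(5q-4) - (5q-4).

(5q-4)(6q-1)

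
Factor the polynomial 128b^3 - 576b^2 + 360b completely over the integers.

8b(4b - 15)(4b - 3)

Pull out the common factor 8b, then factor the remaining trinomial.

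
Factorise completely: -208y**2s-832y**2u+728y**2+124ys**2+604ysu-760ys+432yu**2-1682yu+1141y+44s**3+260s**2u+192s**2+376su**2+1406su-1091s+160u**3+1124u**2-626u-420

-(13y-11s-10u-4)(8y+2s+2u+15)(2s+8u-7)

Group: 2s(-104y**2+62ys+54yu-163y+22s**2+42su+173s+20u**2+158u+60) + (8u-7)(-104y**2+62ys+54yu-163y+22s**2+42su+173s+20u**2+158u+60); both groups contain (-104y**2+62ys+54yu-163y+22s**2+42su+173s+20u**2+158u+60), so (2s+8u-7) is a factor with cofactor -104y**2+62ys+54yu-163y+22s**2+42su+173s+20u**2+158u+60.
The cofactor groups again: -104y**2+62ys+54yu-163y+22s**2+42su+173s+20u**2+158u+60 = -13y(8y+2s+2u+15) + (11s+10u+4)(8y+2s+2u+15); both groups contain (8y+2s+2u+15), giving -(13y-11s-10u-4)(8y+2s+2u+15).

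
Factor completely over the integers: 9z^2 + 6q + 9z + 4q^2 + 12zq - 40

(3z + 2q + 8)(3z + 2q - 5)

Group: 3z(3z + 2q - 5) + (2q + 8)(3z + 2q - 5); both groups contain (3z + 2q - 5).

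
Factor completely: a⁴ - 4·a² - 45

Substitute u = a² to get a quadratic in u, then factor.
a² + 5 is irreducible over ℤ (always positive, so no real roots).
a² - 9 is a difference of squares.

(a + 3)·(a - 3)·(a² + 5)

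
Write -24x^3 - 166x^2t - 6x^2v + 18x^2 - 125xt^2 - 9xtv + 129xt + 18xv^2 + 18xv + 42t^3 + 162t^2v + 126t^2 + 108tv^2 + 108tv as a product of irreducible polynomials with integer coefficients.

-(4x - t - 3v - 3)(x + 6t)(6x + 7t + 6v)

Group: 6x(-4x^2 - 23xt + 3xv + 3x + 6t^2 + 18tv + 18t) + (7t + 6v)(-4x^2 - 23xt + 3xv + 3x + 6t^2 + 18tv + 18t); both groups contain (-4x^2 - 23xt + 3xv + 3x + 6t^2 + 18tv + 18t), so (6x + 7t + 6v) is a factor with cofactor -4x^2 - 23xt + 3xv + 3x + 6t^2 + 18tv + 18t.
The cofactor groups again: -4x^2 - 23xt + 3xv + 3x + 6t^2 + 18tv + 18t = -x(4x - t - 3v - 3) - 6t(4x - t - 3v - 3); both groups contain (4x - t - 3v - 3), giving -(x + 6t)(4x - t - 3v - 3).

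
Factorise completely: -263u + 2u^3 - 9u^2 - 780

(2u + 13)(u + 4)(u - 15)

Among the possible rational roots, u = -4 is a root, giving the factor (u + 4) and quotient 2u^2 - 17u - 195.
The remaining quadratic factors as (2u + 13)(u - 15).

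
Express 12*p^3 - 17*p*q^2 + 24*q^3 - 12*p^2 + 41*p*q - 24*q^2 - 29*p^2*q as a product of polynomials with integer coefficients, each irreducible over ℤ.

Group: 4*p*(3*p^2 - 5*p*q - 3*p - 8*q^2 + 8*q) - 3*q*(3*p^2 - 5*p*q - 3*p - 8*q^2 + 8*q); both groups contain (3*p^2 - 5*p*q - 3*p - 8*q^2 + 8*q), so (4*p - 3*q) is a factor with cofactor 3*p^2 - 5*p*q - 3*p - 8*q^2 + 8*q.
The cofactor groups again: 3*p^2 - 5*p*q - 3*p - 8*q^2 + 8*q = p*(3*p - 8*q) + (q - 1)*(3*p - 8*q); both groups contain (3*p - 8*q), giving (p + q - 1)*(3*p - 8*q).

(3*p - 8*q)*(4*p - 3*q)*(p + q - 1)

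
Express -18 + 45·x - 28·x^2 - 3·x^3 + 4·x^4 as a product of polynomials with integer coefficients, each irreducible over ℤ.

(4·x - 3)·(x + 3)·(x - 1)·(x - 2)

Trying the rational-root candidates, x = 2 is a root, giving the factor (x - 2) and quotient 4·x^3 + 5·x^2 - 18·x + 9.
Next, x = 3/4 is a root, giving the factor (4·x - 3) and quotient x^2 + 2·x - 3.
The remaining quadratic factors as (x - 1)(x + 3).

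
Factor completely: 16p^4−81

(2p+3)(2p−3)(4p^2+9)

Difference of squares twice: with A = 2p and B = 3, A⁴ − B⁴ = (A² − B²)(A² + B²), and A² − B² factors again.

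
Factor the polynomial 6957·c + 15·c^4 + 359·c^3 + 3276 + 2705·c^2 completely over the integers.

Testing divisors of the constant over divisors of the leading coefficient, c = −7 is a root, giving the factor (c + 7) and quotient 15·c^3 + 254·c^2 + 927·c + 468.
Then c = −13/3 is a root, so (3·c + 13) is a factor; dividing leaves 5·c^2 + 63·c + 36.
The remaining quadratic factors as (5·c + 3)(c + 12).

(3·c + 13)·(5·c + 3)·(c + 12)·(c + 7)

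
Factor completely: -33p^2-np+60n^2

(15n+11p)(4n-3p)

Group: 15n(4n-3p) + 11p(4n-3p); both groups contain (4n-3p).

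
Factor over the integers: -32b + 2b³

Every term has a factor of 2b. Then b² - 16 = (b)² − (4)².

2b(b + 4)(b - 4)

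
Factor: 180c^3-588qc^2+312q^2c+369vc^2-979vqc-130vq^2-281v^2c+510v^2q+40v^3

(5v-12c)(v+13q-5c)(8v-2q+3c)

Group: 5v(8v^2+102vq-37vc-26q^2+49qc-15c^2) - 12c(8v^2+102vq-37vc-26q^2+49qc-15c^2); both groups contain (8v^2+102vq-37vc-26q^2+49qc-15c^2), so (5v-12c) is a factor with cofactor 8v^2+102vq-37vc-26q^2+49qc-15c^2.
The cofactor groups again: 8v^2+102vq-37vc-26q^2+49qc-15c^2 = v(8v-2q+3c) + (13q-5c)(8v-2q+3c); both groups contain (8v-2q+3c), giving (v+13q-5c)(8v-2q+3c).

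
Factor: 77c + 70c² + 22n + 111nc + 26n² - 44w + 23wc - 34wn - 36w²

-(4w - 2n - 7c)(9w + 13n + 10c + 11)

Group: -9w(4w - 2n - 7c) + (-13n - 10c - 11)(4w - 2n - 7c); both groups contain (4w - 2n - 7c).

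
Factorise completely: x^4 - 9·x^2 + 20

Substitute u = x^2 to get a quadratic in u, then factor.
x^2 - 5 is irreducible over ℤ (5 is not a perfect square).
x^2 - 4 is a difference of squares.

(x + 2)·(x - 2)·(x^2 - 5)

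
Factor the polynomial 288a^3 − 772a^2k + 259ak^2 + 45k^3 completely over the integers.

Group: 4a(72a^2 − 31ak − 5k^2) − 9k(72a^2 − 31ak − 5k^2); both groups contain (72a^2 − 31ak − 5k^2), so (4a − 9k) is a factor with cofactor 72a^2 − 31ak − 5k^2.
The cofactor groups again: 72a^2 − 31ak − 5k^2 = 8a(9a − 5k) + k(9a − 5k); both groups contain (9a − 5k), giving (8a + k)(9a − 5k).

(4a − 9k)(8a + k)(9a − 5k)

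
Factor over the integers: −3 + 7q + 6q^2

Need a pair with product 6·(−3) = −18 and sum 7: that's 9 and −2.
Split the middle term: 6q^2 + 9q − 2q − 3 = 3q(2q + 3) − (2q + 3).

(2q + 3)(3q − 1)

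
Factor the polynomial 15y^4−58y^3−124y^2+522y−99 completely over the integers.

Among the possible rational roots, y = 11/3 is a root, so (3y−11) is a factor; dividing leaves 5y^3−y^2−45y+9.
Next, y = 1/5 is a root, giving the factor (5y−1) and quotient y^2−9.
The remaining quadratic factors as (y+3)(y−3).

(3y−11)(5y−1)(y+3)(y−3)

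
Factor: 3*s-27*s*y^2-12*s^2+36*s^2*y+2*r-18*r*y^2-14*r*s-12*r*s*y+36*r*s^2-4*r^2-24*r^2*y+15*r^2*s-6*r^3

-(2*r+3*s)*(3*r+3*y-1)*(r-4*s+3*y+1)

Group: 2*r*(-3*r^2+12*r*s-12*r*y-2*r+12*s*y-4*s-9*y^2+1) + 3*s*(-3*r^2+12*r*s-12*r*y-2*r+12*s*y-4*s-9*y^2+1); both groups contain (-3*r^2+12*r*s-12*r*y-2*r+12*s*y-4*s-9*y^2+1), so (2*r+3*s) is a factor with cofactor -3*r^2+12*r*s-12*r*y-2*r+12*s*y-4*s-9*y^2+1.
The cofactor groups again: -3*r^2+12*r*s-12*r*y-2*r+12*s*y-4*s-9*y^2+1 = -3*r*(r-4*s+3*y+1) + (-3*y+1)*(r-4*s+3*y+1); both groups contain (r-4*s+3*y+1), giving -(3*r+3*y-1)*(r-4*s+3*y+1).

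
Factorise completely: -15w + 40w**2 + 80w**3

5w(4w + 3)(4w - 1)

Pull out the common factor 5w, then factor the remaining trinomial.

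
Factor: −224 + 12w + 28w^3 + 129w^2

By the rational root theorem, w = −4 is a root, so (w + 4) is a factor; dividing leaves 28w^2 + 17w − 56.
The remaining quadratic factors as (4w + 7)(7w − 8).

(4w + 7)(7w − 8)(w + 4)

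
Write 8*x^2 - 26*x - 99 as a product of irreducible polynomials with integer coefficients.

Need a pair with product 8·(-99) = -792 and sum -26: that's -44 and 18.
Split the middle term: 8*x^2 - 44*x + 18*x - 99 = 4*x*(2*x - 11) + 9*(2*x - 11).

(2*x - 11)*(4*x + 9)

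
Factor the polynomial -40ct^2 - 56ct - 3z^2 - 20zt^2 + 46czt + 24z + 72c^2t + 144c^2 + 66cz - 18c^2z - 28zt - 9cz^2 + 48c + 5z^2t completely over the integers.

-(z - 4t - 8)(2c + z)(9c - 5t + 3)

Group: z(-18c^2 - 9cz + 10ct - 6c + 5zt - 3z) + (-4t - 8)(-18c^2 - 9cz + 10ct - 6c + 5zt - 3z); both groups contain (-18c^2 - 9cz + 10ct - 6c + 5zt - 3z), so (z - 4t - 8) is a factor with cofactor -18c^2 - 9cz + 10ct - 6c + 5zt - 3z.
The cofactor groups again: -18c^2 - 9cz + 10ct - 6c + 5zt - 3z = -9c(2c + z) + (5t - 3)(2c + z); both groups contain (2c + z), giving -(9c - 5t + 3)(2c + z).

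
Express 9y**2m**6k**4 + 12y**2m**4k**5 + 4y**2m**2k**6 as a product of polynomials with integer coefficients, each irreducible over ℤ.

k**4m**2y**2(3m**2 + 2k)**2

Pull out the common factor y**2m**2k**4, leaving 9m**4 + 12m**2k + 4k**2.
Recognize a perfect-square trinomial with the parts 2k and 3m**2.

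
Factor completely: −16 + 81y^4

Write as (9y^2)² − (4)², then factor 9y^2 − 4 once more.

(3y + 2)(3y − 2)(9y^2 + 4)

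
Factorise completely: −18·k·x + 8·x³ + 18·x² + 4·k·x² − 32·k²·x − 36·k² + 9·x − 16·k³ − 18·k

−(2·k + 4·x + 3)·(2·k − x)·(4·k + 2·x + 3)

Group: 4·k·(−4·k² − 6·k·x − 6·k + 4·x² + 3·x) + (2·x + 3)·(−4·k² − 6·k·x − 6·k + 4·x² + 3·x); both groups contain (−4·k² − 6·k·x − 6·k + 4·x² + 3·x), so (4·k + 2·x + 3) is a factor with cofactor −4·k² − 6·k·x − 6·k + 4·x² + 3·x.
The cofactor groups again: −4·k² − 6·k·x − 6·k + 4·x² + 3·x = −2·k·(2·k − x) + (−4·x − 3)·(2·k − x); both groups contain (2·k − x), giving −(2·k + 4·x + 3)·(2·k − x).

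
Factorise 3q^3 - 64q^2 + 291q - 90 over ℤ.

Among the possible rational roots, q = 15 is a root, so (q - 15) is a factor; dividing leaves 3q^2 - 19q + 6.
The remaining quadratic factors as (q - 6)(3q - 1).

(3q - 1)(q - 15)(q - 6)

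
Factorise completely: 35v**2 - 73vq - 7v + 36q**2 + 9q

(5v - 4q - 1)(7v - 9q)

Group: 5v(7v - 9q) + (-4q - 1)(7v - 9q); both groups contain (7v - 9q).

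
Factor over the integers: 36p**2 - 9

Every term has a factor of 9. Then 4p**2 - 1 = (2p)² − (1)².

9(2p + 1)(2p - 1)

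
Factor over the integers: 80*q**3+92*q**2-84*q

Pull out the common factor 4*q, then factor the remaining trinomial.

4*q*(4*q+7)*(5*q-3)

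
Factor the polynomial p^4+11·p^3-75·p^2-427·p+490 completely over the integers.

Trying the rational-root candidates, p = 7 is a root, so (p-7) is a factor; dividing leaves p^3+18·p^2+51·p-70.
Next, p = 1 is a root, so (p-1) divides it; the quotient is p^2+19·p+70.
The remaining quadratic factors as (p+14)(p+5).

(p+14)·(p+5)·(p-1)·(p-7)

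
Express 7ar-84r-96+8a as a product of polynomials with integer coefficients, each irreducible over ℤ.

Group as (7ar+8a) + (-84r-96) = a(7r+8) - 12(7r+8).
Both groups share the factor (7r+8).

(7r+8)(a-12)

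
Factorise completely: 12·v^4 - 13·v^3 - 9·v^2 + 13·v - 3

(3·v - 1)·(4·v - 3)·(v + 1)·(v - 1)

Testing divisors of the constant over divisors of the leading coefficient, v = 3/4 is a root, giving the factor (4·v - 3) and quotient 3·v^3 - v^2 - 3·v + 1.
Next, v = 1 is a root, so (v - 1) is a factor; dividing leaves 3·v^2 + 2·v - 1.
The remaining quadratic factors as (v + 1)(3·v - 1).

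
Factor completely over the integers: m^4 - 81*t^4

(m + 3*t)*(m - 3*t)*(m^2 + 9*t^2)

Write as (m^2)² − (9*t^2)², then factor m^2 - 9*t^2 once more.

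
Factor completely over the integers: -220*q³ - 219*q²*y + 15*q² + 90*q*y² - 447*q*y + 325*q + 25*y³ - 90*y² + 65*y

Group: 4*q*(-55*q² + 14*q*y - 65*q + 5*y² - 13*y) + (5*y - 5)*(-55*q² + 14*q*y - 65*q + 5*y² - 13*y); both groups contain (-55*q² + 14*q*y - 65*q + 5*y² - 13*y), so (4*q + 5*y - 5) is a factor with cofactor -55*q² + 14*q*y - 65*q + 5*y² - 13*y.
The cofactor groups again: -55*q² + 14*q*y - 65*q + 5*y² - 13*y = -5*q*(11*q - 5*y + 13) - y*(11*q - 5*y + 13); both groups contain (11*q - 5*y + 13), giving -(5*q + y)*(11*q - 5*y + 13).

-(11*q - 5*y + 13)*(4*q + 5*y - 5)*(5*q + y)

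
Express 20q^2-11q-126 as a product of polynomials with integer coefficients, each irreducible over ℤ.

(4q+9)(5q-14)

Need a pair with product 20·(-126) = -2520 and sum -11: that's -56 and 45.
Split the middle term: 20q^2-56q + 45q-126 = 4q(5q-14) + 9(5q-14).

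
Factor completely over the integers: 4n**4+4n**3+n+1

Group as (4n**4+n) + (4n**3+1) = n(4n**3+1) + (4n**3+1).
Both groups share the factor (4n**3+1).

(n+1)(4n**3+1)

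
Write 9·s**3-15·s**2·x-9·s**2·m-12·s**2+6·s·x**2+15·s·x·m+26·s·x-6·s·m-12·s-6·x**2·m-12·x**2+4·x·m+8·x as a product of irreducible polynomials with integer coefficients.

(s-m-2)·(3·s-2·x)·(3·s-3·x+2)

Group: 3·s·(3·s**2-2·s·x-3·s·m-6·s+2·x·m+4·x) + (-3·x+2)·(3·s**2-2·s·x-3·s·m-6·s+2·x·m+4·x); both groups contain (3·s**2-2·s·x-3·s·m-6·s+2·x·m+4·x), so (3·s-3·x+2) is a factor with cofactor 3·s**2-2·s·x-3·s·m-6·s+2·x·m+4·x.
The cofactor groups again: 3·s**2-2·s·x-3·s·m-6·s+2·x·m+4·x = 3·s·(s-m-2) - 2·x·(s-m-2); both groups contain (s-m-2), giving (3·s-2·x)·(s-m-2).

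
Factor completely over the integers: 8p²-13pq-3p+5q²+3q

(8p-5q-3)(p-q)

Group: p(8p-5q-3) - q(8p-5q-3); both groups contain (8p-5q-3).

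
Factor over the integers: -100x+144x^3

Pull out the common factor 4x; 36x^2-25 is a difference of squares.

4x(6x+5)(6x-5)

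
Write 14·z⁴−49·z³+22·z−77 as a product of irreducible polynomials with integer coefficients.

Group as (14·z⁴+22·z) + (−49·z³−77) = 2·z·(7·z³+11) − 7·(7·z³+11).
Both groups share the factor (7·z³+11).

(2·z−7)·(7·z³+11)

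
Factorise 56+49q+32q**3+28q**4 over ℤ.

(7q+8)(4q**3+7)

Group as (28q**4+49q) + (32q**3+56) = 7q(4q**3+7) + 8(4q**3+7).
Both groups share the factor (4q**3+7).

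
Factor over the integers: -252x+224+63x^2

7(3x-4)(3x-8)

Pull out the common factor 7, then factor the remaining trinomial.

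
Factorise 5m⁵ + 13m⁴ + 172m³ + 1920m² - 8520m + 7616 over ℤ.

By the rational root theorem, m = 2 is a root, so (m - 2) is a factor; dividing leaves 5m⁴ + 23m³ + 218m² + 2356m - 3808.
Then m = 7/5 is a root, giving the factor (5m - 7) and quotient m³ + 6m² + 52m + 544.
Next, m = -8 is a root, so (m + 8) divides it; the quotient is m² - 2m + 68.
The quadratic m² - 2m + 68 has discriminant -268 < 0 and is irreducible over ℤ.

(5m - 7)(m + 8)(m - 2)(m² - 2m + 68)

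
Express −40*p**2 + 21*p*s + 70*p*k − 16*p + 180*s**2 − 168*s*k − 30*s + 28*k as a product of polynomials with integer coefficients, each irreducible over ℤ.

−(8*p + 15*s − 14*k)*(5*p − 12*s + 2)

Group: −5*p*(8*p + 15*s − 14*k) + (12*s − 2)*(8*p + 15*s − 14*k); both groups contain (8*p + 15*s − 14*k).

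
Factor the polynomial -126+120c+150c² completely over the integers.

6(5c+7)(5c-3)

Pull out the common factor 6, then factor the remaining trinomial.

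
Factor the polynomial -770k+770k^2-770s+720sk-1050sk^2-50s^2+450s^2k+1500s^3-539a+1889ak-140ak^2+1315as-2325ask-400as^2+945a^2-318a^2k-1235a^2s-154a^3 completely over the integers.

Group: 11a(-14a^2-125as-20ak+77a-150s^2-150sk+110s+110k) + (-10s+7k-7)(-14a^2-125as-20ak+77a-150s^2-150sk+110s+110k); both groups contain (-14a^2-125as-20ak+77a-150s^2-150sk+110s+110k), so (11a-10s+7k-7) is a factor with cofactor -14a^2-125as-20ak+77a-150s^2-150sk+110s+110k.
The cofactor groups again: -14a^2-125as-20ak+77a-150s^2-150sk+110s+110k = -2a(7a+10s+10k) + (-15s+11)(7a+10s+10k); both groups contain (7a+10s+10k), giving -(2a+15s-11)(7a+10s+10k).

-(11a-10s+7k-7)(2a+15s-11)(7a+10s+10k)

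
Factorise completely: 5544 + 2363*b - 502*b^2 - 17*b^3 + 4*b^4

(4*b + 7)*(b + 11)*(b - 8)*(b - 9)

Trying the rational-root candidates, b = -11 is a root, giving the factor (b + 11) and quotient 4*b^3 - 61*b^2 + 169*b + 504.
Continuing, b = 9 is a root, so (b - 9) divides it; the quotient is 4*b^2 - 25*b - 56.
The remaining quadratic factors as (b - 8)(4*b + 7).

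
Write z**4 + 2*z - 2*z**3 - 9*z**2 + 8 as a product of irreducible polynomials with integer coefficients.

Trying the rational-root candidates, z = -1 is a root, giving the factor (z + 1) and quotient z**3 - 3*z**2 - 6*z + 8.
Then z = 4 is a root, giving the factor (z - 4) and quotient z**2 + z - 2.
The remaining quadratic factors as (z + 2)(z - 1).

(z + 1)*(z + 2)*(z - 1)*(z - 4)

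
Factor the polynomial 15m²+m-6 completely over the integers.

Need a pair with product 15·(-6) = -90 and sum 1: that's -9 and 10.
Split the middle term: 15m²-9m + 10m-6 = 3m(5m-3) + 2(5m-3).

(3m+2)(5m-3)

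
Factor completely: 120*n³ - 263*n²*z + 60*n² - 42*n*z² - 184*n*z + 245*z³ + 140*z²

(3*n - 5*z)*(5*n - 7*z)*(8*n + 7*z + 4)

Group: 5*n*(24*n² - 19*n*z + 12*n - 35*z² - 20*z) - 7*z*(24*n² - 19*n*z + 12*n - 35*z² - 20*z); both groups contain (24*n² - 19*n*z + 12*n - 35*z² - 20*z), so (5*n - 7*z) is a factor with cofactor 24*n² - 19*n*z + 12*n - 35*z² - 20*z.
The cofactor groups again: 24*n² - 19*n*z + 12*n - 35*z² - 20*z = 8*n*(3*n - 5*z) + (7*z + 4)*(3*n - 5*z); both groups contain (3*n - 5*z), giving (8*n + 7*z + 4)*(3*n - 5*z).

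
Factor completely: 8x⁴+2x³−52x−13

Group as (8x⁴−52x) + (2x³−13) = 4x(2x³−13) + (2x³−13).
Both groups share the factor (2x³−13).

(4x+1)(2x³−13)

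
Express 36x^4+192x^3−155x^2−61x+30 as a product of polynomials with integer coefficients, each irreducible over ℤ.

(2x+1)(3x−1)(6x−5)(x+6)

Testing divisors of the constant over divisors of the leading coefficient, x = −6 is a root, so (x+6) divides it; the quotient is 36x^3−24x^2−11x+5.
Next, x = 1/3 is a root, so (3x−1) divides it; the quotient is 12x^2−4x−5.
The remaining quadratic factors as (2x+1)(6x−5).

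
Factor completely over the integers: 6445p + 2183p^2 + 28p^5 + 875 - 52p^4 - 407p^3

By the rational root theorem, p = -5/2 is a root, giving the factor (2p + 5) and quotient 14p^4 - 61p^3 - 51p^2 + 1219p + 175.
Then p = -1/7 is a root, so (7p + 1) divides it; the quotient is 2p^3 - 9p^2 - 6p + 175.
Next, p = -7/2 is a root, so (2p + 7) is a factor; dividing leaves p^2 - 8p + 25.
The quadratic p^2 - 8p + 25 has discriminant -36 < 0 and is irreducible over ℤ.

(2p + 5)(2p + 7)(7p + 1)(p^2 - 8p + 25)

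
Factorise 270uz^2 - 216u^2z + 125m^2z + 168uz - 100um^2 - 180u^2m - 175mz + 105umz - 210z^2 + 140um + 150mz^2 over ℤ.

-(4u - 5z)(5m + 6z)(9u + 5m - 7)

Group: 5m(-36u^2 - 20um + 45uz + 28u + 25mz - 35z) + 6z(-36u^2 - 20um + 45uz + 28u + 25mz - 35z); both groups contain (-36u^2 - 20um + 45uz + 28u + 25mz - 35z), so (5m + 6z) is a factor with cofactor -36u^2 - 20um + 45uz + 28u + 25mz - 35z.
The cofactor groups again: -36u^2 - 20um + 45uz + 28u + 25mz - 35z = -4u(9u + 5m - 7) + 5z(9u + 5m - 7); both groups contain (9u + 5m - 7), giving -(4u - 5z)(9u + 5m - 7).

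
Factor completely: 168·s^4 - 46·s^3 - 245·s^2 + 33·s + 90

(4·s + 3)·(6·s + 5)·(7·s - 6)·(s - 1)

By the rational root theorem, s = 6/7 is a root, giving the factor (7·s - 6) and quotient 24·s^3 + 14·s^2 - 23·s - 15.
Continuing, s = -3/4 is a root, so (4·s + 3) divides it; the quotient is 6·s^2 - s - 5.
The remaining quadratic factors as (6·s + 5)(s - 1).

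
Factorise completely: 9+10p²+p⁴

Substitute u = p² to get a quadratic in u, then factor.
p²+1 is irreducible over ℤ (sum of squares).
p²+9 is irreducible over ℤ (sum of squares).

(p²+1)(p²+9)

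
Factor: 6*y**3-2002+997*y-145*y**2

Among the possible rational roots, y = 13/2 is a root, so (2*y-13) divides it; the quotient is 3*y**2-53*y+154.
The remaining quadratic factors as (y-14)(3*y-11).

(2*y-13)*(3*y-11)*(y-14)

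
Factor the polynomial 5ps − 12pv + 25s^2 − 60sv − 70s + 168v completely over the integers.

(5s − 12v)(p + 5s − 14)

Group: p(5s − 12v) + (5s − 14)(5s − 12v); both groups contain (5s − 12v).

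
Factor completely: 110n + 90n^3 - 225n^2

5n(3n - 2)(6n - 11)

Pull out the common factor 5n, then factor the remaining trinomial.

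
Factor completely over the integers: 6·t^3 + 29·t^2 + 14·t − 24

(2·t + 3)·(3·t − 2)·(t + 4)

Trying the rational-root candidates, t = 2/3 is a root, so (3·t − 2) divides it; the quotient is 2·t^2 + 11·t + 12.
The remaining quadratic factors as (2·t + 3)(t + 4).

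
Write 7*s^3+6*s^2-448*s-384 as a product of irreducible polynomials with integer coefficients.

(7*s+6)*(s+8)*(s-8)

Among the possible rational roots, s = -8 is a root, so (s+8) divides it; the quotient is 7*s^2-50*s-48.
The remaining quadratic factors as (7*s+6)(s-8).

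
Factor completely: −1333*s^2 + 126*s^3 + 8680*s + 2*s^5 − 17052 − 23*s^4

(2*s − 7)*(s − 6)*(s − 7)*(s^2 + 5*s + 58)

Testing divisors of the constant over divisors of the leading coefficient, s = 7 is a root, so (s − 7) divides it; the quotient is 2*s^4 − 9*s^3 + 63*s^2 − 892*s + 2436.
Continuing, s = 6 is a root, so (s − 6) divides it; the quotient is 2*s^3 + 3*s^2 + 81*s − 406.
Continuing, s = 7/2 is a root, so (2*s − 7) divides it; the quotient is s^2 + 5*s + 58.
The quadratic s^2 + 5*s + 58 has discriminant −207 < 0 and is irreducible over ℤ.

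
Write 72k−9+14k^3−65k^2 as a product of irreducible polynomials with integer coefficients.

Among the possible rational roots, k = 3 is a root, so (k−3) divides it; the quotient is 14k^2−23k+3.
The remaining quadratic factors as (2k−3)(7k−1).

(2k−3)(7k−1)(k−3)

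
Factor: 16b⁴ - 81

(2b + 3)(2b - 3)(4b² + 9)

Write as (4b²)² − (9)², then factor 4b² - 9 once more.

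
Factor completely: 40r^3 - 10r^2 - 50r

10r(4r - 5)(r + 1)

Pull out the common factor 10r, then factor the remaining trinomial.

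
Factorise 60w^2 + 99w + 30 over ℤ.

Pull out the common factor 3, then factor the remaining trinomial.

3(4w + 5)(5w + 2)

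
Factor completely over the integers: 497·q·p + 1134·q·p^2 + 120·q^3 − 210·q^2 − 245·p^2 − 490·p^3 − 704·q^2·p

Group: 4·q·(30·q^2 − 71·q·p + 35·p^2) + (−14·p − 7)·(30·q^2 − 71·q·p + 35·p^2); both groups contain (30·q^2 − 71·q·p + 35·p^2), so (4·q − 14·p − 7) is a factor with cofactor 30·q^2 − 71·q·p + 35·p^2.
The cofactor groups again: 30·q^2 − 71·q·p + 35·p^2 = 10·q·(3·q − 5·p) − 7·p·(3·q − 5·p); both groups contain (3·q − 5·p), giving (10·q − 7·p)·(3·q − 5·p).

(4·q − 14·p − 7)·(3·q − 5·p)·(10·q − 7·p)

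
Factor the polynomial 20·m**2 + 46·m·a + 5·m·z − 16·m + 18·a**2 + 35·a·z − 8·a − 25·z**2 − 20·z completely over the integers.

(4·m + 2·a + 5·z)·(5·m + 9·a − 5·z − 4)

Group: 4·m·(5·m + 9·a − 5·z − 4) + (2·a + 5·z)·(5·m + 9·a − 5·z − 4); both groups contain (5·m + 9·a − 5·z − 4).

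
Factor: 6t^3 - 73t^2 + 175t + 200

(6t + 5)(t - 5)(t - 8)

By the rational root theorem, t = 8 is a root, giving the factor (t - 8) and quotient 6t^2 - 25t - 25.
The remaining quadratic factors as (6t + 5)(t - 5).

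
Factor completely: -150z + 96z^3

6z(4z + 5)(4z - 5)

Every term has a factor of 6z. Then 16z^2 - 25 = (4z)² − (5)².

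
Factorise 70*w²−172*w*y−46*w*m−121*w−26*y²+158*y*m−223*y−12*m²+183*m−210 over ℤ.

Group: 5*w*(14*w+2*y−12*m+15) + (−13*y+m−14)*(14*w+2*y−12*m+15); both groups contain (14*w+2*y−12*m+15).

(14*w+2*y−12*m+15)*(5*w−13*y+m−14)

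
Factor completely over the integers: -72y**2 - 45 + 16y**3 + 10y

(2y - 9)(8y**2 + 5)

Group as (16y**3 + 10y) + (-72y**2 - 45) = 2y(8y**2 + 5) - 9(8y**2 + 5).
Both groups share the factor (8y**2 + 5).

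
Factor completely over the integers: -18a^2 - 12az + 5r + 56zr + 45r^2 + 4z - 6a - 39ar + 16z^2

Group: -6a(3a + 4z + 9r + 1) + (4z + 5r)(3a + 4z + 9r + 1); both groups contain (3a + 4z + 9r + 1).

-(3a + 4z + 9r + 1)(6a - 4z - 5r)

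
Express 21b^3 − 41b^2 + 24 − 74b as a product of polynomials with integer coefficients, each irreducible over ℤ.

(3b + 4)(7b − 2)(b − 3)

Trying the rational-root candidates, b = 2/7 is a root, so (7b − 2) is a factor; dividing leaves 3b^2 − 5b − 12.
The remaining quadratic factors as (b − 3)(3b + 4).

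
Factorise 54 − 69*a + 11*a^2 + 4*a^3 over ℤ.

(4*a − 9)*(a + 6)*(a − 1)

Testing divisors of the constant over divisors of the leading coefficient, a = −6 is a root, giving the factor (a + 6) and quotient 4*a^2 − 13*a + 9.
The remaining quadratic factors as (a − 1)(4*a − 9).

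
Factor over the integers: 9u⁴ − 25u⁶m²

−u⁴(5um + 3)(5um − 3)

Pull out the common factor u⁴, leaving −25u²m² + 9.
Recognize a difference of squares with the parts 3 and 5um.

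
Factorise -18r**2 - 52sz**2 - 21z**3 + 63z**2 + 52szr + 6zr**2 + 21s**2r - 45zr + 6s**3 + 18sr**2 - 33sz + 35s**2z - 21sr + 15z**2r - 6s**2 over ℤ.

(s + 7z + 2r)(2s - 3z + 3r)(3s + z - 3)

Group: s(6s**2 - 7sz + 9sr - 6s - 3z**2 + 3zr + 9z - 9r) + (7z + 2r)(6s**2 - 7sz + 9sr - 6s - 3z**2 + 3zr + 9z - 9r); both groups contain (6s**2 - 7sz + 9sr - 6s - 3z**2 + 3zr + 9z - 9r), so (s + 7z + 2r) is a factor with cofactor 6s**2 - 7sz + 9sr - 6s - 3z**2 + 3zr + 9z - 9r.
The cofactor groups again: 6s**2 - 7sz + 9sr - 6s - 3z**2 + 3zr + 9z - 9r = 2s(3s + z - 3) + (-3z + 3r)(3s + z - 3); both groups contain (3s + z - 3), giving (2s - 3z + 3r)(3s + z - 3).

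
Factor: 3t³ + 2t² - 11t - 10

By the rational root theorem, t = -5/3 is a root, so (3t + 5) is a factor; dividing leaves t² - t - 2.
The remaining quadratic factors as (t + 1)(t - 2).

(3t + 5)(t + 1)(t - 2)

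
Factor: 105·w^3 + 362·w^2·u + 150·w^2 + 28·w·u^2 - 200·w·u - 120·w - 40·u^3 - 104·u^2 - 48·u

Group: 5·w·(21·w^2 + 64·w·u + 30·w - 20·u^2 - 52·u - 24) + 2·u·(21·w^2 + 64·w·u + 30·w - 20·u^2 - 52·u - 24); both groups contain (21·w^2 + 64·w·u + 30·w - 20·u^2 - 52·u - 24), so (5·w + 2·u) is a factor with cofactor 21·w^2 + 64·w·u + 30·w - 20·u^2 - 52·u - 24.
The cofactor groups again: 21·w^2 + 64·w·u + 30·w - 20·u^2 - 52·u - 24 = 3·w·(7·w - 2·u - 4) + (10·u + 6)·(7·w - 2·u - 4); both groups contain (7·w - 2·u - 4), giving (3·w + 10·u + 6)·(7·w - 2·u - 4).

(7·w - 2·u - 4)·(3·w + 10·u + 6)·(5·w + 2·u)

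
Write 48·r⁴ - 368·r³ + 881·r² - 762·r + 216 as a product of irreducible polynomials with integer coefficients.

(3·r - 2)·(4·r - 3)·(4·r - 9)·(r - 4)

Testing divisors of the constant over divisors of the leading coefficient, r = 2/3 is a root, so (3·r - 2) is a factor; dividing leaves 16·r³ - 112·r² + 219·r - 108.
Continuing, r = 3/4 is a root, giving the factor (4·r - 3) and quotient 4·r² - 25·r + 36.
The remaining quadratic factors as (r - 4)(4·r - 9).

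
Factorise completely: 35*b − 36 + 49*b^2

Need a pair with product 49·(−36) = −1764 and sum 35: that's 63 and −28.
Split the middle term: 49*b^2 + 63*b − 28*b − 36 = 7*b*(7*b + 9) − 4*(7*b + 9).

(7*b + 9)*(7*b − 4)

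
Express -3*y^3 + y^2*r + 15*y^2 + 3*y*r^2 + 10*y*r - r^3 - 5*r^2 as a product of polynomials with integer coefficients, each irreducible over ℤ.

-(3*y - r)*(y - r - 5)*(y + r)

Group: y*(-3*y^2 - 2*y*r + r^2) + (-r - 5)*(-3*y^2 - 2*y*r + r^2); both groups contain (-3*y^2 - 2*y*r + r^2), so (y - r - 5) is a factor with cofactor -3*y^2 - 2*y*r + r^2.
The cofactor groups again: -3*y^2 - 2*y*r + r^2 = -3*y*(y + r) + r*(y + r); both groups contain (y + r), giving -(3*y - r)*(y + r).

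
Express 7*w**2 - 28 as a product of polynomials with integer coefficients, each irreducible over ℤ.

Factor out 7, leaving w**2 - 4, which is a difference of two squares.

7*(w + 2)*(w - 2)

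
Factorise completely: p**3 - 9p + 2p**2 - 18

(p + 2)(p + 3)(p - 3)

Among the possible rational roots, p = 3 is a root, so (p - 3) is a factor; dividing leaves p**2 + 5p + 6.
The remaining quadratic factors as (p + 3)(p + 2).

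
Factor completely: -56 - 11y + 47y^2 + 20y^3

(4y + 7)(5y + 8)(y - 1)

Among the possible rational roots, y = 1 is a root, so (y - 1) is a factor; dividing leaves 20y^2 + 67y + 56.
The remaining quadratic factors as (4y + 7)(5y + 8).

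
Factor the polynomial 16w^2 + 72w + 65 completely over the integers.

(4w + 13)(4w + 5)

Need a pair with product 16·65 = 1040 and sum 72: that's 20 and 52.
Split the middle term: 16w^2 + 20w + 52w + 65 = 4w(4w + 5) + 13(4w + 5).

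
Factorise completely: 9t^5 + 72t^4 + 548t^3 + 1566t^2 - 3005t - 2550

Testing divisors of the constant over divisors of the leading coefficient, t = -2/3 is a root, giving the factor (3t + 2) and quotient 3t^4 + 22t^3 + 168t^2 + 410t - 1275.
Continuing, t = 5/3 is a root, giving the factor (3t - 5) and quotient t^3 + 9t^2 + 71t + 255.
Next, t = -5 is a root, so (t + 5) divides it; the quotient is t^2 + 4t + 51.
The quadratic t^2 + 4t + 51 has discriminant -188 < 0 and is irreducible over ℤ.

(3t + 2)(3t - 5)(t + 5)(t^2 + 4t + 51)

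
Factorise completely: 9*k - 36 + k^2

Two integers with product -36 and sum 9 are -3 and 12.

(k + 12)*(k - 3)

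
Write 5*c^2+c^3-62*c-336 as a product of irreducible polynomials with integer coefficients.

Among the possible rational roots, c = -6 is a root, so (c+6) is a factor; dividing leaves c^2-c-56.
The remaining quadratic factors as (c+7)(c-8).

(c+6)*(c+7)*(c-8)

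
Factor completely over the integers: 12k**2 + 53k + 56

Need a pair with product 12·56 = 672 and sum 53: that's 32 and 21.
Split the middle term: 12k**2 + 32k + 21k + 56 = 4k(3k + 8) + 7(3k + 8).

(3k + 8)(4k + 7)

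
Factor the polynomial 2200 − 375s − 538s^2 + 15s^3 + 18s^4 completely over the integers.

Among the possible rational roots, s = −5 is a root, giving the factor (s + 5) and quotient 18s^3 − 75s^2 − 163s + 440.
Then s = 5 is a root, so (s − 5) divides it; the quotient is 18s^2 + 15s − 88.
The remaining quadratic factors as (6s − 11)(3s + 8).

(3s + 8)(6s − 11)(s + 5)(s − 5)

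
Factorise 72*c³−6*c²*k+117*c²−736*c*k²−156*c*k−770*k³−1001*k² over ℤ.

(3*c+7*k)*(3*c−11*k)*(8*c+10*k+13)

Group: 3*c*(24*c²+86*c*k+39*c+70*k²+91*k) − 11*k*(24*c²+86*c*k+39*c+70*k²+91*k); both groups contain (24*c²+86*c*k+39*c+70*k²+91*k), so (3*c−11*k) is a factor with cofactor 24*c²+86*c*k+39*c+70*k²+91*k.
The cofactor groups again: 24*c²+86*c*k+39*c+70*k²+91*k = 3*c*(8*c+10*k+13) + 7*k*(8*c+10*k+13); both groups contain (8*c+10*k+13), giving (3*c+7*k)*(8*c+10*k+13).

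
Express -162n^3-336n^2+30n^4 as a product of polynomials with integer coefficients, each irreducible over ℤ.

Pull out the common factor 6n^2, then factor the remaining trinomial.

6n^2(5n+8)(n-7)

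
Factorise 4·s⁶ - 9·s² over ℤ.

Every term has a factor of s²; factoring it out leaves 4·s⁴ - 9.
Recognize a difference of squares with the parts 2·s² and 3.

s²·(2·s² + 3)·(2·s² - 3)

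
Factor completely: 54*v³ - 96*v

6*v*(3*v + 4)*(3*v - 4)

Factor out 6*v, leaving 9*v² - 16, which is a difference of two squares.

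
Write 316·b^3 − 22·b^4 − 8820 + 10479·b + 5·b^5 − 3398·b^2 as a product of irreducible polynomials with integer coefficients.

By the rational root theorem, b = 5 is a root, giving the factor (b − 5) and quotient 5·b^4 + 3·b^3 + 331·b^2 − 1743·b + 1764.
Then b = 3 is a root, giving the factor (b − 3) and quotient 5·b^3 + 18·b^2 + 385·b − 588.
Continuing, b = 7/5 is a root, giving the factor (5·b − 7) and quotient b^2 + 5·b + 84.
The quadratic b^2 + 5·b + 84 has discriminant −311 < 0 and is irreducible over ℤ.

(5·b − 7)·(b − 3)·(b − 5)·(b^2 + 5·b + 84)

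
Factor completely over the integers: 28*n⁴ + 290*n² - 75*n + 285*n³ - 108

Testing divisors of the constant over divisors of the leading coefficient, n = 4/7 is a root, giving the factor (7*n - 4) and quotient 4*n³ + 43*n² + 66*n + 27.
Continuing, n = -3/4 is a root, so (4*n + 3) is a factor; dividing leaves n² + 10*n + 9.
The remaining quadratic factors as (n + 9)(n + 1).

(4*n + 3)*(7*n - 4)*(n + 1)*(n + 9)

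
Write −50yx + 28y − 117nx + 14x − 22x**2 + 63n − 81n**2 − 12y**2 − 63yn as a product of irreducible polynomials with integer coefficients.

Group: −3y(4y + 9n + 2x) + (−9n − 11x + 7)(4y + 9n + 2x); both groups contain (4y + 9n + 2x).

−(3y + 9n + 11x − 7)(4y + 9n + 2x)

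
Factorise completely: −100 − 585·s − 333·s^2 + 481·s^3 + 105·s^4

(3·s − 4)·(5·s + 1)·(7·s + 5)·(s + 5)

Trying the rational-root candidates, s = −5/7 is a root, so (7·s + 5) divides it; the quotient is 15·s^3 + 58·s^2 − 89·s − 20.
Next, s = 4/3 is a root, so (3·s − 4) divides it; the quotient is 5·s^2 + 26·s + 5.
The remaining quadratic factors as (5·s + 1)(s + 5).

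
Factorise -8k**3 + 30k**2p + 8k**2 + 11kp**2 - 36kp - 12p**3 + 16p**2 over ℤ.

-(2k - p)(4k + 3p - 4)(k - 4p)

Group: 4k(-2k**2 + 9kp - 4p**2) + (3p - 4)(-2k**2 + 9kp - 4p**2); both groups contain (-2k**2 + 9kp - 4p**2), so (4k + 3p - 4) is a factor with cofactor -2k**2 + 9kp - 4p**2.
The cofactor groups again: -2k**2 + 9kp - 4p**2 = -k(2k - p) + 4p(2k - p); both groups contain (2k - p), giving -(k - 4p)(2k - p).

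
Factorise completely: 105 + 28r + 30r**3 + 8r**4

Group as (8r**4 + 28r) + (30r**3 + 105) = 4r(2r**3 + 7) + 15(2r**3 + 7).
Both groups share the factor (2r**3 + 7).

(4r + 15)(2r**3 + 7)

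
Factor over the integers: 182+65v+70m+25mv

(5m+13)(5v+14)

Group as (25mv+70m) + (65v+182) = 5m(5v+14) + 13(5v+14).
Both groups share the factor (5v+14).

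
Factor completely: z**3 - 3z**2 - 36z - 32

(z + 1)(z + 4)(z - 8)

Among the possible rational roots, z = -4 is a root, so (z + 4) divides it; the quotient is z**2 - 7z - 8.
The remaining quadratic factors as (z - 8)(z + 1).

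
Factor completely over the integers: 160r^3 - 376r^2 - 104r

Pull out the common factor 8r, then factor the remaining trinomial.

8r(4r + 1)(5r - 13)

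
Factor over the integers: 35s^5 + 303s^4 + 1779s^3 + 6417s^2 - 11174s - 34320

(5s - 11)(7s + 13)(s + 6)(s^2 + 3s + 40)

Testing divisors of the constant over divisors of the leading coefficient, s = 11/5 is a root, giving the factor (5s - 11) and quotient 7s^4 + 76s^3 + 523s^2 + 2434s + 3120.
Then s = -6 is a root, so (s + 6) is a factor; dividing leaves 7s^3 + 34s^2 + 319s + 520.
Then s = -13/7 is a root, so (7s + 13) divides it; the quotient is s^2 + 3s + 40.
The quadratic s^2 + 3s + 40 has discriminant -151 < 0 and is irreducible over ℤ.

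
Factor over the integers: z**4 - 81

(z + 3)(z - 3)(z**2 + 9)

(z)⁴ − (3)⁴ = ((z)² − (3)²)((z)² + (3)²); the first factor splits again, the second (z**2 + 9) is irreducible.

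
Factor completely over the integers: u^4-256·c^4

(u)⁴ − (4·c)⁴ = ((u)² − (4·c)²)((u)² + (4·c)²); the first factor splits again, the second (u^2+16·c^2) is irreducible.

(u-4·c)·(u+4·c)·(u^2+16·c^2)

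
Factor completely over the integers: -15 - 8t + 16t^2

(4t + 3)(4t - 5)

Need a pair with product 16·(-15) = -240 and sum -8: that's 12 and -20.
Split the middle term: 16t^2 + 12t - 20t - 15 = 4t(4t + 3) - 5(4t + 3).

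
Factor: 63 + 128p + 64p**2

(8p + 7)(8p + 9)

Need a pair with product 64·63 = 4032 and sum 128: that's 72 and 56.
Split the middle term: 64p**2 + 72p + 56p + 63 = 8p(8p + 9) + 7(8p + 9).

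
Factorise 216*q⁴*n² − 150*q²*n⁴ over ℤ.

Every term has a factor of 6*q²*n². Then 36*q² − 25*n² = (6*q)² − (5*n)².

6*n²*q²*(6*q − 5*n)*(6*q + 5*n)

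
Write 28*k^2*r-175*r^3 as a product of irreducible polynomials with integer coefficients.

7*r*(2*k+5*r)*(2*k-5*r)

Factor out 7*r, leaving 4*k^2-25*r^2, which is a difference of two squares.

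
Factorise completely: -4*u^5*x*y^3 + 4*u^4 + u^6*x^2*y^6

Every term has a factor of u^4; factoring it out leaves u^2*x^2*y^6 - 4*u*x*y^3 + 4.
Recognize a perfect-square trinomial with the parts u*x*y^3 and 2.

u^4*(u*x*y^3 - 2)^2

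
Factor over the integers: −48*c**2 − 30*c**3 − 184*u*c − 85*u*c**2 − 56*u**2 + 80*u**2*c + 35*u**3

Group: 5*u*(7*u**2 + 23*u*c + 6*c**2) + (−5*c − 8)*(7*u**2 + 23*u*c + 6*c**2); both groups contain (7*u**2 + 23*u*c + 6*c**2), so (5*u − 5*c − 8) is a factor with cofactor 7*u**2 + 23*u*c + 6*c**2.
The cofactor groups again: 7*u**2 + 23*u*c + 6*c**2 = u*(7*u + 2*c) + 3*c*(7*u + 2*c); both groups contain (7*u + 2*c), giving (u + 3*c)*(7*u + 2*c).

(5*u − 5*c − 8)*(7*u + 2*c)*(u + 3*c)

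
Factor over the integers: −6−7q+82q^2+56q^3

(2q+3)(4q+1)(7q−2)

Among the possible rational roots, q = 2/7 is a root, so (7q−2) divides it; the quotient is 8q^2+14q+3.
The remaining quadratic factors as (2q+3)(4q+1).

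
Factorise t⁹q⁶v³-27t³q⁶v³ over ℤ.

q⁶t³v³(t²-3)(t⁴+3t²+9)

Pull out the common factor t³q⁶v³, leaving t⁶-27.
Recognize a difference of cubes with the parts t² and 3.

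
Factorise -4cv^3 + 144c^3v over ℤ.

Factor out 4cv, leaving 36c^2 - v^2, which is a difference of two squares.

4cv(6c + v)(6c - v)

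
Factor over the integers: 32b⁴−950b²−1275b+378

(2b+9)(4b+7)(4b−1)(b−6)

Testing divisors of the constant over divisors of the leading coefficient, b = −9/2 is a root, so (2b+9) divides it; the quotient is 16b³−72b²−151b+42.
Next, b = 1/4 is a root, giving the factor (4b−1) and quotient 4b²−17b−42.
The remaining quadratic factors as (b−6)(4b+7).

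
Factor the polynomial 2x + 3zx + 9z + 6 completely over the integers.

Group as (3zx + 9z) + (2x + 6) = 3z(x + 3) + 2(x + 3).
Both groups share the factor (x + 3).

(3z + 2)(x + 3)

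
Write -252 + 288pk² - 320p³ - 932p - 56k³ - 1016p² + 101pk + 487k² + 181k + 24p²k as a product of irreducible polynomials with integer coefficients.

-(8p - 7k + 4)(5p - k + 9)(8p + 8k + 7)

Group: 8p(-40p² + 43pk - 92p - 7k² + 67k - 36) + (8k + 7)(-40p² + 43pk - 92p - 7k² + 67k - 36); both groups contain (-40p² + 43pk - 92p - 7k² + 67k - 36), so (8p + 8k + 7) is a factor with cofactor -40p² + 43pk - 92p - 7k² + 67k - 36.
The cofactor groups again: -40p² + 43pk - 92p - 7k² + 67k - 36 = -5p(8p - 7k + 4) + (k - 9)(8p - 7k + 4); both groups contain (8p - 7k + 4), giving -(5p - k + 9)(8p - 7k + 4).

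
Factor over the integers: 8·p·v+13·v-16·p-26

(8·p+13)·(v-2)

Group as (8·p·v-16·p) + (13·v-26) = 8·p·(v-2) + 13·(v-2).
Both groups share the factor (v-2).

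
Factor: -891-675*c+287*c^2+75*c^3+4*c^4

(4*c-9)*(c+1)*(c+11)*(c+9)

Among the possible rational roots, c = -9 is a root, so (c+9) divides it; the quotient is 4*c^3+39*c^2-64*c-99.
Next, c = -1 is a root, giving the factor (c+1) and quotient 4*c^2+35*c-99.
The remaining quadratic factors as (c+11)(4*c-9).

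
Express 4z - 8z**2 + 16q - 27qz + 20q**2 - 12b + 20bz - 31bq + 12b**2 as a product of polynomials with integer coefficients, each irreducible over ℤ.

(3b - 4q - z)(4b - 5q + 8z - 4)

Group: 3b(4b - 5q + 8z - 4) + (-4q - z)(4b - 5q + 8z - 4); both groups contain (4b - 5q + 8z - 4).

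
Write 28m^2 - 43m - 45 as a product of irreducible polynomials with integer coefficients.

Need a pair with product 28·(-45) = -1260 and sum -43: that's 20 and -63.
Split the middle term: 28m^2 + 20m - 63m - 45 = 4m(7m + 5) - 9(7m + 5).

(4m - 9)(7m + 5)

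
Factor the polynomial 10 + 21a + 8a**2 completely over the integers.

(8a + 5)(a + 2)

Need a pair with product 8·10 = 80 and sum 21: that's 5 and 16.
Split the middle term: 8a**2 + 5a + 16a + 10 = a(8a + 5) + 2(8a + 5).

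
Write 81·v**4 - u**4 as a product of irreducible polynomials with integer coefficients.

(3·v)⁴ − (u)⁴ = ((3·v)² − (u)²)((3·v)² + (u)²); the first factor splits again, the second (9·v**2 + u**2) is irreducible.

(3·v - u)·(3·v + u)·(9·v**2 + u**2)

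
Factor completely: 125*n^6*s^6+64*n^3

Pull out the common factor n^3, leaving 125*n^3*s^6+64.
Recognize a sum of cubes with the parts 5*n*s^2 and 4.

n^3*(5*n*s^2+4)*(25*n^2*s^4−20*n*s^2+16)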